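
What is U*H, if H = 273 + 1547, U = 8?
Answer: 14560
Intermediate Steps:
H = 1820
U*H = 8*1820 = 14560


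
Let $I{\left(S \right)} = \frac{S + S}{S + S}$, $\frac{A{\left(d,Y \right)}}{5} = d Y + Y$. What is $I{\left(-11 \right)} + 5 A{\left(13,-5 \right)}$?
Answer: $-1749$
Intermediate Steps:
$A{\left(d,Y \right)} = 5 Y + 5 Y d$ ($A{\left(d,Y \right)} = 5 \left(d Y + Y\right) = 5 \left(Y d + Y\right) = 5 \left(Y + Y d\right) = 5 Y + 5 Y d$)
$I{\left(S \right)} = 1$ ($I{\left(S \right)} = \frac{2 S}{2 S} = 2 S \frac{1}{2 S} = 1$)
$I{\left(-11 \right)} + 5 A{\left(13,-5 \right)} = 1 + 5 \cdot 5 \left(-5\right) \left(1 + 13\right) = 1 + 5 \cdot 5 \left(-5\right) 14 = 1 + 5 \left(-350\right) = 1 - 1750 = -1749$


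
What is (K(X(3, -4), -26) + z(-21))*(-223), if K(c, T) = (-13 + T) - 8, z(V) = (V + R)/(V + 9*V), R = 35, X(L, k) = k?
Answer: 157438/15 ≈ 10496.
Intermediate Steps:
z(V) = (35 + V)/(10*V) (z(V) = (V + 35)/(V + 9*V) = (35 + V)/((10*V)) = (35 + V)*(1/(10*V)) = (35 + V)/(10*V))
K(c, T) = -21 + T
(K(X(3, -4), -26) + z(-21))*(-223) = ((-21 - 26) + (⅒)*(35 - 21)/(-21))*(-223) = (-47 + (⅒)*(-1/21)*14)*(-223) = (-47 - 1/15)*(-223) = -706/15*(-223) = 157438/15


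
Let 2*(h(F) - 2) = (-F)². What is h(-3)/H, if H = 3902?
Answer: 13/7804 ≈ 0.0016658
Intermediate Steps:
h(F) = 2 + F²/2 (h(F) = 2 + (-F)²/2 = 2 + F²/2)
h(-3)/H = (2 + (½)*(-3)²)/3902 = (2 + (½)*9)*(1/3902) = (2 + 9/2)*(1/3902) = (13/2)*(1/3902) = 13/7804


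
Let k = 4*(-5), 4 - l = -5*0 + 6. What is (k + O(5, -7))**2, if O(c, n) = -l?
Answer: 324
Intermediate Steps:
l = -2 (l = 4 - (-5*0 + 6) = 4 - (0 + 6) = 4 - 1*6 = 4 - 6 = -2)
O(c, n) = 2 (O(c, n) = -1*(-2) = 2)
k = -20
(k + O(5, -7))**2 = (-20 + 2)**2 = (-18)**2 = 324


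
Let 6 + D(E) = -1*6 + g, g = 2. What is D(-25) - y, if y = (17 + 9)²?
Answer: -686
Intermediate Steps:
y = 676 (y = 26² = 676)
D(E) = -10 (D(E) = -6 + (-1*6 + 2) = -6 + (-6 + 2) = -6 - 4 = -10)
D(-25) - y = -10 - 1*676 = -10 - 676 = -686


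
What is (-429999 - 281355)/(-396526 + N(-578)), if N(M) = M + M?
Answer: 355677/198841 ≈ 1.7888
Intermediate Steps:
N(M) = 2*M
(-429999 - 281355)/(-396526 + N(-578)) = (-429999 - 281355)/(-396526 + 2*(-578)) = -711354/(-396526 - 1156) = -711354/(-397682) = -711354*(-1/397682) = 355677/198841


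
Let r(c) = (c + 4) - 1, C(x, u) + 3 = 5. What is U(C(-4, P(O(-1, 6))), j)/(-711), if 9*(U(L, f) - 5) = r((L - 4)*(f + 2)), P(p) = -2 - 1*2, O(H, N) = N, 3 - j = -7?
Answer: -8/2133 ≈ -0.0037506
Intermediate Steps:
j = 10 (j = 3 - 1*(-7) = 3 + 7 = 10)
P(p) = -4 (P(p) = -2 - 2 = -4)
C(x, u) = 2 (C(x, u) = -3 + 5 = 2)
r(c) = 3 + c (r(c) = (4 + c) - 1 = 3 + c)
U(L, f) = 16/3 + (-4 + L)*(2 + f)/9 (U(L, f) = 5 + (3 + (L - 4)*(f + 2))/9 = 5 + (3 + (-4 + L)*(2 + f))/9 = 5 + (⅓ + (-4 + L)*(2 + f)/9) = 16/3 + (-4 + L)*(2 + f)/9)
U(C(-4, P(O(-1, 6))), j)/(-711) = (40/9 - 4/9*10 + (2/9)*2 + (⅑)*2*10)/(-711) = (40/9 - 40/9 + 4/9 + 20/9)*(-1/711) = (8/3)*(-1/711) = -8/2133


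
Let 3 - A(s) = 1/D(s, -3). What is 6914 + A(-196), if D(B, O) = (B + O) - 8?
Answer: 1431820/207 ≈ 6917.0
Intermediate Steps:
D(B, O) = -8 + B + O
A(s) = 3 - 1/(-11 + s) (A(s) = 3 - 1/(-8 + s - 3) = 3 - 1/(-11 + s))
6914 + A(-196) = 6914 + (-34 + 3*(-196))/(-11 - 196) = 6914 + (-34 - 588)/(-207) = 6914 - 1/207*(-622) = 6914 + 622/207 = 1431820/207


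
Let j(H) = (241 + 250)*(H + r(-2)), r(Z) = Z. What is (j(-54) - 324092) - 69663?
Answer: -421251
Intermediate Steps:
j(H) = -982 + 491*H (j(H) = (241 + 250)*(H - 2) = 491*(-2 + H) = -982 + 491*H)
(j(-54) - 324092) - 69663 = ((-982 + 491*(-54)) - 324092) - 69663 = ((-982 - 26514) - 324092) - 69663 = (-27496 - 324092) - 69663 = -351588 - 69663 = -421251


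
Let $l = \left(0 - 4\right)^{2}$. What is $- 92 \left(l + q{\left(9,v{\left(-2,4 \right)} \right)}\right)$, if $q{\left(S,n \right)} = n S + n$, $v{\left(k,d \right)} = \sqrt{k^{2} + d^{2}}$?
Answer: $-1472 - 1840 \sqrt{5} \approx -5586.4$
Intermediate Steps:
$v{\left(k,d \right)} = \sqrt{d^{2} + k^{2}}$
$l = 16$ ($l = \left(-4\right)^{2} = 16$)
$q{\left(S,n \right)} = n + S n$ ($q{\left(S,n \right)} = S n + n = n + S n$)
$- 92 \left(l + q{\left(9,v{\left(-2,4 \right)} \right)}\right) = - 92 \left(16 + \sqrt{4^{2} + \left(-2\right)^{2}} \left(1 + 9\right)\right) = - 92 \left(16 + \sqrt{16 + 4} \cdot 10\right) = - 92 \left(16 + \sqrt{20} \cdot 10\right) = - 92 \left(16 + 2 \sqrt{5} \cdot 10\right) = - 92 \left(16 + 20 \sqrt{5}\right) = -1472 - 1840 \sqrt{5}$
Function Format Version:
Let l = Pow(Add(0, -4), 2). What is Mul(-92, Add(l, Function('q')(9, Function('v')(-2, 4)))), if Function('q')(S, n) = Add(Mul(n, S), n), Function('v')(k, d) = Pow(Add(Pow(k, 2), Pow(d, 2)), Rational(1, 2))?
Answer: Add(-1472, Mul(-1840, Pow(5, Rational(1, 2)))) ≈ -5586.4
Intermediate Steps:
Function('v')(k, d) = Pow(Add(Pow(d, 2), Pow(k, 2)), Rational(1, 2))
l = 16 (l = Pow(-4, 2) = 16)
Function('q')(S, n) = Add(n, Mul(S, n)) (Function('q')(S, n) = Add(Mul(S, n), n) = Add(n, Mul(S, n)))
Mul(-92, Add(l, Function('q')(9, Function('v')(-2, 4)))) = Mul(-92, Add(16, Mul(Pow(Add(Pow(4, 2), Pow(-2, 2)), Rational(1, 2)), Add(1, 9)))) = Mul(-92, Add(16, Mul(Pow(Add(16, 4), Rational(1, 2)), 10))) = Mul(-92, Add(16, Mul(Pow(20, Rational(1, 2)), 10))) = Mul(-92, Add(16, Mul(Mul(2, Pow(5, Rational(1, 2))), 10))) = Mul(-92, Add(16, Mul(20, Pow(5, Rational(1, 2))))) = Add(-1472, Mul(-1840, Pow(5, Rational(1, 2))))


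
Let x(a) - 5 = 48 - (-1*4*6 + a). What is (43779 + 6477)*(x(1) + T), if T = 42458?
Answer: 2137588704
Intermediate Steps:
x(a) = 77 - a (x(a) = 5 + (48 - (-1*4*6 + a)) = 5 + (48 - (-4*6 + a)) = 5 + (48 - (-24 + a)) = 5 + (48 + (24 - a)) = 5 + (72 - a) = 77 - a)
(43779 + 6477)*(x(1) + T) = (43779 + 6477)*((77 - 1*1) + 42458) = 50256*((77 - 1) + 42458) = 50256*(76 + 42458) = 50256*42534 = 2137588704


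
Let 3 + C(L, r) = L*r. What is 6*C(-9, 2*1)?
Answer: -126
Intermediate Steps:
C(L, r) = -3 + L*r
6*C(-9, 2*1) = 6*(-3 - 18) = 6*(-21) = -126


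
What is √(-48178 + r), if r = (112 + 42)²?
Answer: 9*I*√302 ≈ 156.4*I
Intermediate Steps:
r = 23716 (r = 154² = 23716)
√(-48178 + r) = √(-48178 + 23716) = √(-24462) = 9*I*√302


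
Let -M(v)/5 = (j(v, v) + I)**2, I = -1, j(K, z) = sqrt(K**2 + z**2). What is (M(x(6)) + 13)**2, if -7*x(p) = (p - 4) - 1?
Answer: 155724/2401 + 7640*sqrt(2)/343 ≈ 96.358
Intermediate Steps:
x(p) = 5/7 - p/7 (x(p) = -((p - 4) - 1)/7 = -((-4 + p) - 1)/7 = -(-5 + p)/7 = 5/7 - p/7)
M(v) = -5*(-1 + sqrt(2)*sqrt(v**2))**2 (M(v) = -5*(sqrt(v**2 + v**2) - 1)**2 = -5*(sqrt(2*v**2) - 1)**2 = -5*(sqrt(2)*sqrt(v**2) - 1)**2 = -5*(-1 + sqrt(2)*sqrt(v**2))**2)
(M(x(6)) + 13)**2 = (-5*(-1 + sqrt(2)*sqrt((5/7 - 1/7*6)**2))**2 + 13)**2 = (-5*(-1 + sqrt(2)*sqrt((5/7 - 6/7)**2))**2 + 13)**2 = (-5*(-1 + sqrt(2)*sqrt((-1/7)**2))**2 + 13)**2 = (-5*(-1 + sqrt(2)*sqrt(1/49))**2 + 13)**2 = (-5*(-1 + sqrt(2)*(1/7))**2 + 13)**2 = (-5*(-1 + sqrt(2)/7)**2 + 13)**2 = (13 - 5*(-1 + sqrt(2)/7)**2)**2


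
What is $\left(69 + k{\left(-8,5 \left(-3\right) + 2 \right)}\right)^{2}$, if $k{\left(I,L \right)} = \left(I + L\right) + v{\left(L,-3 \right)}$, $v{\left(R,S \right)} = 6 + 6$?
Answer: $3600$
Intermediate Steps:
$v{\left(R,S \right)} = 12$
$k{\left(I,L \right)} = 12 + I + L$ ($k{\left(I,L \right)} = \left(I + L\right) + 12 = 12 + I + L$)
$\left(69 + k{\left(-8,5 \left(-3\right) + 2 \right)}\right)^{2} = \left(69 + \left(12 - 8 + \left(5 \left(-3\right) + 2\right)\right)\right)^{2} = \left(69 + \left(12 - 8 + \left(-15 + 2\right)\right)\right)^{2} = \left(69 - 9\right)^{2} = 60^{2} = 3600$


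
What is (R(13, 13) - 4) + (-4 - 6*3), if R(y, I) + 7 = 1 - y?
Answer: -45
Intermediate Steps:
R(y, I) = -6 - y (R(y, I) = -7 + (1 - y) = -6 - y)
(R(13, 13) - 4) + (-4 - 6*3) = ((-6 - 1*13) - 4) + (-4 - 6*3) = ((-6 - 13) - 4) + (-4 - 18) = (-19 - 4) - 22 = -23 - 22 = -45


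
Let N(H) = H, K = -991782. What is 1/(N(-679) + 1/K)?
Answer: -991782/673419979 ≈ -0.0014728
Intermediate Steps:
1/(N(-679) + 1/K) = 1/(-679 + 1/(-991782)) = 1/(-679 - 1/991782) = 1/(-673419979/991782) = -991782/673419979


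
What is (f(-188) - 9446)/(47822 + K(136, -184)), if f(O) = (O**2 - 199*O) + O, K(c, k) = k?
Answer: 31561/23819 ≈ 1.3250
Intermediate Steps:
f(O) = O**2 - 198*O
(f(-188) - 9446)/(47822 + K(136, -184)) = (-188*(-198 - 188) - 9446)/(47822 - 184) = (-188*(-386) - 9446)/47638 = (72568 - 9446)*(1/47638) = 63122*(1/47638) = 31561/23819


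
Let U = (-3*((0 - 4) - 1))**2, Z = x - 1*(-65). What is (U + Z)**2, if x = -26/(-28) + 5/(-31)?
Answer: 15924673249/188356 ≈ 84546.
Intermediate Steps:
x = 333/434 (x = -26*(-1/28) + 5*(-1/31) = 13/14 - 5/31 = 333/434 ≈ 0.76728)
Z = 28543/434 (Z = 333/434 - 1*(-65) = 333/434 + 65 = 28543/434 ≈ 65.767)
U = 225 (U = (-3*(-4 - 1))**2 = (-3*(-5))**2 = 15**2 = 225)
(U + Z)**2 = (225 + 28543/434)**2 = (126193/434)**2 = 15924673249/188356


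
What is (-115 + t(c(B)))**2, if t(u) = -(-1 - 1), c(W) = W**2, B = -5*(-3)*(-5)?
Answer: 12769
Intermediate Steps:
B = -75 (B = 15*(-5) = -75)
t(u) = 2 (t(u) = -1*(-2) = 2)
(-115 + t(c(B)))**2 = (-115 + 2)**2 = (-113)**2 = 12769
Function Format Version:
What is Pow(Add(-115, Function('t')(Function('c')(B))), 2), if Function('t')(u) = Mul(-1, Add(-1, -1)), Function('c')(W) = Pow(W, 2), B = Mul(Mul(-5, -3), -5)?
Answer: 12769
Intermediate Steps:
B = -75 (B = Mul(15, -5) = -75)
Function('t')(u) = 2 (Function('t')(u) = Mul(-1, -2) = 2)
Pow(Add(-115, Function('t')(Function('c')(B))), 2) = Pow(Add(-115, 2), 2) = Pow(-113, 2) = 12769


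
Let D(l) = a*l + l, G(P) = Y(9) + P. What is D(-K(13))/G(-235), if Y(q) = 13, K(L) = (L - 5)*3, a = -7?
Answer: -24/37 ≈ -0.64865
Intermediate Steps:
K(L) = -15 + 3*L (K(L) = (-5 + L)*3 = -15 + 3*L)
G(P) = 13 + P
D(l) = -6*l (D(l) = -7*l + l = -6*l)
D(-K(13))/G(-235) = (-(-6)*(-15 + 3*13))/(13 - 235) = -(-6)*(-15 + 39)/(-222) = -(-6)*24*(-1/222) = -6*(-24)*(-1/222) = 144*(-1/222) = -24/37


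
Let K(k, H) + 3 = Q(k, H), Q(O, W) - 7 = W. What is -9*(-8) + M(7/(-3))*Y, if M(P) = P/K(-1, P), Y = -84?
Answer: 948/5 ≈ 189.60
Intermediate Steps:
Q(O, W) = 7 + W
K(k, H) = 4 + H (K(k, H) = -3 + (7 + H) = 4 + H)
M(P) = P/(4 + P)
-9*(-8) + M(7/(-3))*Y = -9*(-8) + ((7/(-3))/(4 + 7/(-3)))*(-84) = 72 + ((7*(-⅓))/(4 + 7*(-⅓)))*(-84) = 72 - 7/(3*(4 - 7/3))*(-84) = 72 - 7/(3*5/3)*(-84) = 72 - 7/3*⅗*(-84) = 72 - 7/5*(-84) = 72 + 588/5 = 948/5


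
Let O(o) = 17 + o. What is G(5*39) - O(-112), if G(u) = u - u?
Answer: 95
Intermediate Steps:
G(u) = 0
G(5*39) - O(-112) = 0 - (17 - 112) = 0 - 1*(-95) = 0 + 95 = 95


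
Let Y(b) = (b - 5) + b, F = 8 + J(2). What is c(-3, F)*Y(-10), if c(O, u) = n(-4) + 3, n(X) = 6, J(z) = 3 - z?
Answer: -225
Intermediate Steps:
F = 9 (F = 8 + (3 - 1*2) = 8 + (3 - 2) = 8 + 1 = 9)
c(O, u) = 9 (c(O, u) = 6 + 3 = 9)
Y(b) = -5 + 2*b (Y(b) = (-5 + b) + b = -5 + 2*b)
c(-3, F)*Y(-10) = 9*(-5 + 2*(-10)) = 9*(-5 - 20) = 9*(-25) = -225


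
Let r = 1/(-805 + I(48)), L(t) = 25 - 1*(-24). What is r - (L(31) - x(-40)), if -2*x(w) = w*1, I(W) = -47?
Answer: -24709/852 ≈ -29.001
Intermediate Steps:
x(w) = -w/2
L(t) = 49 (L(t) = 25 + 24 = 49)
r = -1/852 (r = 1/(-805 - 47) = 1/(-852) = -1/852 ≈ -0.0011737)
r - (L(31) - x(-40)) = -1/852 - (49 - (-1)*(-40)/2) = -1/852 - (49 - 1*20) = -1/852 - (49 - 20) = -1/852 - 1*29 = -1/852 - 29 = -24709/852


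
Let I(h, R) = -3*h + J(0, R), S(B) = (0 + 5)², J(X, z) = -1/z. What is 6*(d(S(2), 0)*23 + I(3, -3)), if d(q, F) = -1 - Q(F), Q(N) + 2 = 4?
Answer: -466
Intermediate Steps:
Q(N) = 2 (Q(N) = -2 + 4 = 2)
S(B) = 25 (S(B) = 5² = 25)
I(h, R) = -1/R - 3*h (I(h, R) = -3*h - 1/R = -1/R - 3*h)
d(q, F) = -3 (d(q, F) = -1 - 1*2 = -1 - 2 = -3)
6*(d(S(2), 0)*23 + I(3, -3)) = 6*(-3*23 + (-1/(-3) - 3*3)) = 6*(-69 + (-1*(-⅓) - 9)) = 6*(-69 + (⅓ - 9)) = 6*(-69 - 26/3) = 6*(-233/3) = -466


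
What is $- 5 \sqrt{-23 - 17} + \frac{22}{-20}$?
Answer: $- \frac{11}{10} - 10 i \sqrt{10} \approx -1.1 - 31.623 i$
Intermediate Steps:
$- 5 \sqrt{-23 - 17} + \frac{22}{-20} = - 5 \sqrt{-40} + 22 \left(- \frac{1}{20}\right) = - 5 \cdot 2 i \sqrt{10} - \frac{11}{10} = - 10 i \sqrt{10} - \frac{11}{10} = - \frac{11}{10} - 10 i \sqrt{10}$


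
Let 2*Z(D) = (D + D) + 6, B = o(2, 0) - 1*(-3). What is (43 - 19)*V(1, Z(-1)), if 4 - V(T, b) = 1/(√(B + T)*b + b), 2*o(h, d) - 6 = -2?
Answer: 492/5 - 12*√6/5 ≈ 92.521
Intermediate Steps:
o(h, d) = 2 (o(h, d) = 3 + (½)*(-2) = 3 - 1 = 2)
B = 5 (B = 2 - 1*(-3) = 2 + 3 = 5)
Z(D) = 3 + D (Z(D) = ((D + D) + 6)/2 = (2*D + 6)/2 = (6 + 2*D)/2 = 3 + D)
V(T, b) = 4 - 1/(b + b*√(5 + T)) (V(T, b) = 4 - 1/(√(5 + T)*b + b) = 4 - 1/(b*√(5 + T) + b) = 4 - 1/(b + b*√(5 + T)))
(43 - 19)*V(1, Z(-1)) = (43 - 19)*((-1 + 4*(3 - 1) + 4*(3 - 1)*√(5 + 1))/((3 - 1)*(1 + √(5 + 1)))) = 24*((-1 + 4*2 + 4*2*√6)/(2*(1 + √6))) = 24*((-1 + 8 + 8*√6)/(2*(1 + √6))) = 24*((7 + 8*√6)/(2*(1 + √6))) = 12*(7 + 8*√6)/(1 + √6)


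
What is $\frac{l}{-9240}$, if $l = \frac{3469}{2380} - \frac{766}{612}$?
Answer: $- \frac{401}{17992800} \approx -2.2287 \cdot 10^{-5}$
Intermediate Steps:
$l = \frac{4411}{21420}$ ($l = 3469 \cdot \frac{1}{2380} - \frac{383}{306} = \frac{3469}{2380} - \frac{383}{306} = \frac{4411}{21420} \approx 0.20593$)
$\frac{l}{-9240} = \frac{4411}{21420 \left(-9240\right)} = \frac{4411}{21420} \left(- \frac{1}{9240}\right) = - \frac{401}{17992800}$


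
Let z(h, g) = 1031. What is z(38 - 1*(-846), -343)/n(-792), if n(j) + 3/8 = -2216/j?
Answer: 816552/1919 ≈ 425.51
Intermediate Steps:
n(j) = -3/8 - 2216/j
z(38 - 1*(-846), -343)/n(-792) = 1031/(-3/8 - 2216/(-792)) = 1031/(-3/8 - 2216*(-1/792)) = 1031/(-3/8 + 277/99) = 1031/(1919/792) = 1031*(792/1919) = 816552/1919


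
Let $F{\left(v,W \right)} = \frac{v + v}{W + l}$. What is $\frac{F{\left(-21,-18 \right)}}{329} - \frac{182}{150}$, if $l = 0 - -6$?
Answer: $- \frac{8479}{7050} \approx -1.2027$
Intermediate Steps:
$l = 6$ ($l = 0 + 6 = 6$)
$F{\left(v,W \right)} = \frac{2 v}{6 + W}$ ($F{\left(v,W \right)} = \frac{v + v}{W + 6} = \frac{2 v}{6 + W}$)
$\frac{F{\left(-21,-18 \right)}}{329} - \frac{182}{150} = \frac{2 \left(-21\right) \frac{1}{6 - 18}}{329} - \frac{182}{150} = 2 \left(-21\right) \frac{1}{-12} \cdot \frac{1}{329} - \frac{91}{75} = 2 \left(-21\right) \left(- \frac{1}{12}\right) \frac{1}{329} - \frac{91}{75} = \frac{7}{2} \cdot \frac{1}{329} - \frac{91}{75} = \frac{1}{94} - \frac{91}{75} = - \frac{8479}{7050}$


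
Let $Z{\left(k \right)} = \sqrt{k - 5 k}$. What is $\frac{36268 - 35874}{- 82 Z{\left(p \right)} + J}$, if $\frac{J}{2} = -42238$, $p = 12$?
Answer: $- \frac{4160443}{892064666} + \frac{8077 i \sqrt{3}}{446032333} \approx -0.0046638 + 3.1365 \cdot 10^{-5} i$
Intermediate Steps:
$J = -84476$ ($J = 2 \left(-42238\right) = -84476$)
$Z{\left(k \right)} = 2 \sqrt{- k}$ ($Z{\left(k \right)} = \sqrt{- 4 k} = 2 \sqrt{- k}$)
$\frac{36268 - 35874}{- 82 Z{\left(p \right)} + J} = \frac{36268 - 35874}{- 82 \cdot 2 \sqrt{\left(-1\right) 12} - 84476} = \frac{394}{- 82 \cdot 2 \sqrt{-12} - 84476} = \frac{394}{- 82 \cdot 2 \cdot 2 i \sqrt{3} - 84476} = \frac{394}{- 82 \cdot 4 i \sqrt{3} - 84476} = \frac{394}{- 328 i \sqrt{3} - 84476} = \frac{394}{-84476 - 328 i \sqrt{3}}$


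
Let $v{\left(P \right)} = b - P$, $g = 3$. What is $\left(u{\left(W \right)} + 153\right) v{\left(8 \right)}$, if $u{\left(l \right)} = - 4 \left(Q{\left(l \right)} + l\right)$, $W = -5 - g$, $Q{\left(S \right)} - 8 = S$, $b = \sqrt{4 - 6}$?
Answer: $-1480 + 185 i \sqrt{2} \approx -1480.0 + 261.63 i$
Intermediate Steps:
$b = i \sqrt{2}$ ($b = \sqrt{-2} = i \sqrt{2} \approx 1.4142 i$)
$Q{\left(S \right)} = 8 + S$
$W = -8$ ($W = -5 - 3 = -8$)
$v{\left(P \right)} = - P + i \sqrt{2}$ ($v{\left(P \right)} = i \sqrt{2} - P = - P + i \sqrt{2}$)
$u{\left(l \right)} = -32 - 8 l$ ($u{\left(l \right)} = - 4 \left(\left(8 + l\right) + l\right) = - 4 \left(8 + 2 l\right) = -32 - 8 l$)
$\left(u{\left(W \right)} + 153\right) v{\left(8 \right)} = \left(\left(-32 - -64\right) + 153\right) \left(\left(-1\right) 8 + i \sqrt{2}\right) = \left(\left(-32 + 64\right) + 153\right) \left(-8 + i \sqrt{2}\right) = \left(32 + 153\right) \left(-8 + i \sqrt{2}\right) = 185 \left(-8 + i \sqrt{2}\right) = -1480 + 185 i \sqrt{2}$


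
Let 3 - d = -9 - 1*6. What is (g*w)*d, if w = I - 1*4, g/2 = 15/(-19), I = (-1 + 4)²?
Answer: -2700/19 ≈ -142.11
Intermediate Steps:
I = 9 (I = 3² = 9)
d = 18 (d = 3 - (-9 - 1*6) = 3 - (-9 - 6) = 3 - 1*(-15) = 3 + 15 = 18)
g = -30/19 (g = 2*(15/(-19)) = 2*(15*(-1/19)) = 2*(-15/19) = -30/19 ≈ -1.5789)
w = 5 (w = 9 - 1*4 = 9 - 4 = 5)
(g*w)*d = -30/19*5*18 = -150/19*18 = -2700/19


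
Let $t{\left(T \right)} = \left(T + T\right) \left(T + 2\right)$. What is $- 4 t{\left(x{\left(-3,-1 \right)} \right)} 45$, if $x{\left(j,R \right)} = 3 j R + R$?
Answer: $-28800$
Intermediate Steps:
$x{\left(j,R \right)} = R + 3 R j$ ($x{\left(j,R \right)} = 3 R j + R = R + 3 R j$)
$t{\left(T \right)} = 2 T \left(2 + T\right)$
$- 4 t{\left(x{\left(-3,-1 \right)} \right)} 45 = - 4 \cdot 2 \left(- (1 + 3 \left(-3\right))\right) \left(2 - \left(1 + 3 \left(-3\right)\right)\right) 45 = - 4 \cdot 2 \left(- (1 - 9)\right) \left(2 - \left(1 - 9\right)\right) 45 = - 4 \cdot 2 \left(\left(-1\right) \left(-8\right)\right) \left(2 - -8\right) 45 = - 4 \cdot 2 \cdot 8 \left(2 + 8\right) 45 = - 4 \cdot 2 \cdot 8 \cdot 10 \cdot 45 = \left(-4\right) 160 \cdot 45 = \left(-640\right) 45 = -28800$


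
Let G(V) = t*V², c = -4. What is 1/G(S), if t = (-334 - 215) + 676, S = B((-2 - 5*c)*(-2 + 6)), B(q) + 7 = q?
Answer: 1/536575 ≈ 1.8637e-6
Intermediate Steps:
B(q) = -7 + q
S = 65 (S = -7 + (-2 - 5*(-4))*(-2 + 6) = -7 + (-2 + 20)*4 = -7 + 18*4 = -7 + 72 = 65)
t = 127 (t = -549 + 676 = 127)
G(V) = 127*V²
1/G(S) = 1/(127*65²) = 1/(127*4225) = 1/536575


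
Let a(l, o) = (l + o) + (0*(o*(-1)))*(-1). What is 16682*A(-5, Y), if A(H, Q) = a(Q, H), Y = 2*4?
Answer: 50046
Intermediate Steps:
Y = 8
a(l, o) = l + o (a(l, o) = (l + o) + (0*(-o))*(-1) = (l + o) + 0*(-1) = (l + o) + 0 = l + o)
A(H, Q) = H + Q (A(H, Q) = Q + H = H + Q)
16682*A(-5, Y) = 16682*(-5 + 8) = 16682*3 = 50046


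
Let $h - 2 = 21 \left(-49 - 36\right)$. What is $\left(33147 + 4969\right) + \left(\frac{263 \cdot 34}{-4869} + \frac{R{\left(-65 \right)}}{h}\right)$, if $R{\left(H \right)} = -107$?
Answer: $\frac{330885848929}{8681427} \approx 38114.0$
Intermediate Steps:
$h = -1783$ ($h = 2 + 21 \left(-49 - 36\right) = 2 + 21 \left(-85\right) = 2 - 1785 = -1783$)
$\left(33147 + 4969\right) + \left(\frac{263 \cdot 34}{-4869} + \frac{R{\left(-65 \right)}}{h}\right) = \left(33147 + 4969\right) + \left(\frac{263 \cdot 34}{-4869} - \frac{107}{-1783}\right) = 38116 + \left(8942 \left(- \frac{1}{4869}\right) - - \frac{107}{1783}\right) = 38116 + \left(- \frac{8942}{4869} + \frac{107}{1783}\right) = 38116 - \frac{15422603}{8681427} = \frac{330885848929}{8681427}$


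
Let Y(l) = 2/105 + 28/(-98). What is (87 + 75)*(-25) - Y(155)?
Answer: -60746/15 ≈ -4049.7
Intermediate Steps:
Y(l) = -4/15 (Y(l) = 2*(1/105) + 28*(-1/98) = 2/105 - 2/7 = -4/15)
(87 + 75)*(-25) - Y(155) = (87 + 75)*(-25) - 1*(-4/15) = 162*(-25) + 4/15 = -4050 + 4/15 = -60746/15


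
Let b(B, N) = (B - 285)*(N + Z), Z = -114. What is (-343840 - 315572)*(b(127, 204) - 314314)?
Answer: 216639262008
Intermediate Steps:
b(B, N) = (-285 + B)*(-114 + N) (b(B, N) = (B - 285)*(N - 114) = (-285 + B)*(-114 + N))
(-343840 - 315572)*(b(127, 204) - 314314) = (-343840 - 315572)*((32490 - 285*204 - 114*127 + 127*204) - 314314) = -659412*((32490 - 58140 - 14478 + 25908) - 314314) = -659412*(-14220 - 314314) = -659412*(-328534) = 216639262008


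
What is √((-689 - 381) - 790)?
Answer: 2*I*√465 ≈ 43.128*I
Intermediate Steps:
√((-689 - 381) - 790) = √(-1070 - 790) = √(-1860) = 2*I*√465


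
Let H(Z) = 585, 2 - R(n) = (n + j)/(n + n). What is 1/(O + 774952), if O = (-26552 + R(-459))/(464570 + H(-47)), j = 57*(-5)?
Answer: 71168715/55152333964406 ≈ 1.2904e-6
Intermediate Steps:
j = -285
R(n) = 2 - (-285 + n)/(2*n) (R(n) = 2 - (n - 285)/(n + n) = 2 - (-285 + n)/(2*n))
O = -4062274/71168715 (O = (-26552 + (3/2)*(95 - 459)/(-459))/(464570 + 585) = (-26552 + (3/2)*(-1/459)*(-364))/465155 = (-26552 + 182/153)*(1/465155) = -4062274/153*1/465155 = -4062274/71168715 ≈ -0.057079)
1/(O + 774952) = 1/(-4062274/71168715 + 774952) = 1/(55152333964406/71168715) = 71168715/55152333964406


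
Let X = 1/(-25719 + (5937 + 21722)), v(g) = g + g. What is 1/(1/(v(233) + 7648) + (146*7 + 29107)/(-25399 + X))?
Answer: -399809714726/474216135581 ≈ -0.84310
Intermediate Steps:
v(g) = 2*g
X = 1/1940 (X = 1/(-25719 + 27659) = 1/1940 ≈ 0.00051546)
1/(1/(v(233) + 7648) + (146*7 + 29107)/(-25399 + X)) = 1/(1/(2*233 + 7648) + (146*7 + 29107)/(-25399 + 1/1940)) = 1/(1/(466 + 7648) + (1022 + 29107)/(-49274059/1940)) = 1/(1/8114 + 30129*(-1940/49274059)) = 1/(1/8114 - 58450260/49274059) = 1/(-474216135581/399809714726) = -399809714726/474216135581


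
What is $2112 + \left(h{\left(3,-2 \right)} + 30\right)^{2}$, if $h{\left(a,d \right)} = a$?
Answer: $3201$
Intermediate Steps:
$2112 + \left(h{\left(3,-2 \right)} + 30\right)^{2} = 2112 + \left(3 + 30\right)^{2} = 2112 + 33^{2} = 2112 + 1089 = 3201$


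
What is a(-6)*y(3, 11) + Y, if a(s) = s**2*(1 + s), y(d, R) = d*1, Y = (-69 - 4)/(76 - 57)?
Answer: -10333/19 ≈ -543.84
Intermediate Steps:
Y = -73/19 ≈ -3.8421
y(d, R) = d
a(-6)*y(3, 11) + Y = ((-6)**2*(1 - 6))*3 - 73/19 = (36*(-5))*3 - 73/19 = -180*3 - 73/19 = -540 - 73/19 = -10333/19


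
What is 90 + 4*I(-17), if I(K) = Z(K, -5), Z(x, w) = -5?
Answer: 70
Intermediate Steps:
I(K) = -5
90 + 4*I(-17) = 90 + 4*(-5) = 90 - 20 = 70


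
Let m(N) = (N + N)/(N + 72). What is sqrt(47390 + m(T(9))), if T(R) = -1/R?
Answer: 4*sqrt(1239867451)/647 ≈ 217.69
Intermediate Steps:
m(N) = 2*N/(72 + N) (m(N) = (2*N)/(72 + N) = 2*N/(72 + N))
sqrt(47390 + m(T(9))) = sqrt(47390 + 2*(-1/9)/(72 - 1/9)) = sqrt(47390 + 2*(-1/9)/(647/9)) = sqrt(47390 + 2*(-1/9)*(9/647)) = sqrt(47390 - 2/647) = sqrt(30661328/647) = 4*sqrt(1239867451)/647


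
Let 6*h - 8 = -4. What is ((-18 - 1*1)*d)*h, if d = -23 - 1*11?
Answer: 1292/3 ≈ 430.67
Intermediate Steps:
h = 2/3 (h = 4/3 + (1/6)*(-4) = 4/3 - 2/3 = 2/3 ≈ 0.66667)
d = -34 (d = -23 - 11 = -34)
((-18 - 1*1)*d)*h = ((-18 - 1*1)*(-34))*(2/3) = ((-18 - 1)*(-34))*(2/3) = -19*(-34)*(2/3) = 646*(2/3) = 1292/3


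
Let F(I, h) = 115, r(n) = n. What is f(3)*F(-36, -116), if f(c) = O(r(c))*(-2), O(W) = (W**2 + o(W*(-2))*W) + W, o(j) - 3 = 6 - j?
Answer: -13110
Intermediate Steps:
o(j) = 9 - j (o(j) = 3 + (6 - j) = 9 - j)
O(W) = W + W**2 + W*(9 + 2*W) (O(W) = (W**2 + (9 - W*(-2))*W) + W = (W**2 + (9 - (-2)*W)*W) + W = (W**2 + (9 + 2*W)*W) + W = (W**2 + W*(9 + 2*W)) + W = W + W**2 + W*(9 + 2*W))
f(c) = -2*c*(10 + 3*c) (f(c) = (c*(10 + 3*c))*(-2) = -2*c*(10 + 3*c))
f(3)*F(-36, -116) = -2*3*(10 + 3*3)*115 = -2*3*(10 + 9)*115 = -2*3*19*115 = -114*115 = -13110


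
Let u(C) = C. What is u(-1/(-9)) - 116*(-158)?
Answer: 164953/9 ≈ 18328.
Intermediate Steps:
u(-1/(-9)) - 116*(-158) = -1/(-9) - 116*(-158) = -1*(-1/9) + 18328 = 1/9 + 18328 = 164953/9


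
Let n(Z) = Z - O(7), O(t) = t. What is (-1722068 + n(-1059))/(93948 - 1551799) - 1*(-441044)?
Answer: 642978159578/1457851 ≈ 4.4105e+5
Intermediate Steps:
n(Z) = -7 + Z (n(Z) = Z - 1*7 = Z - 7 = -7 + Z)
(-1722068 + n(-1059))/(93948 - 1551799) - 1*(-441044) = (-1722068 + (-7 - 1059))/(93948 - 1551799) - 1*(-441044) = (-1722068 - 1066)/(-1457851) + 441044 = -1723134*(-1/1457851) + 441044 = 1723134/1457851 + 441044 = 642978159578/1457851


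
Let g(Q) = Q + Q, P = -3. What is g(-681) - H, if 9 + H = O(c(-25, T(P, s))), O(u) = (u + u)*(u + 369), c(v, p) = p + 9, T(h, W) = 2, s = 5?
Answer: -9713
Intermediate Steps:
g(Q) = 2*Q
c(v, p) = 9 + p
O(u) = 2*u*(369 + u) (O(u) = (2*u)*(369 + u) = 2*u*(369 + u))
H = 8351 (H = -9 + 2*(9 + 2)*(369 + (9 + 2)) = -9 + 2*11*(369 + 11) = -9 + 2*11*380 = -9 + 8360 = 8351)
g(-681) - H = 2*(-681) - 1*8351 = -1362 - 8351 = -9713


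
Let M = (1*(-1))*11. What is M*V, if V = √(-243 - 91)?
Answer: -11*I*√334 ≈ -201.03*I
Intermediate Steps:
M = -11 (M = -1*11 = -11)
V = I*√334 (V = √(-334) = I*√334 ≈ 18.276*I)
M*V = -11*I*√334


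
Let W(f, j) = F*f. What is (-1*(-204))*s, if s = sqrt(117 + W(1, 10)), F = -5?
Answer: 816*sqrt(7) ≈ 2158.9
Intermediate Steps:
W(f, j) = -5*f
s = 4*sqrt(7) (s = sqrt(117 - 5*1) = sqrt(117 - 5) = sqrt(112) = 4*sqrt(7) ≈ 10.583)
(-1*(-204))*s = (-1*(-204))*(4*sqrt(7)) = 204*(4*sqrt(7)) = 816*sqrt(7)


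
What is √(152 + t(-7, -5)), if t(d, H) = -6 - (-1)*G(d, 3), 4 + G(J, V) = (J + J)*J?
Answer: 4*√15 ≈ 15.492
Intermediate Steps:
G(J, V) = -4 + 2*J² (G(J, V) = -4 + (J + J)*J = -4 + (2*J)*J = -4 + 2*J²)
t(d, H) = -10 + 2*d² (t(d, H) = -6 - (-1)*(-4 + 2*d²) = -6 - (4 - 2*d²) = -6 + (-4 + 2*d²) = -10 + 2*d²)
√(152 + t(-7, -5)) = √(152 + (-10 + 2*(-7)²)) = √(152 + (-10 + 2*49)) = √(152 + (-10 + 98)) = √(152 + 88) = √240 = 4*√15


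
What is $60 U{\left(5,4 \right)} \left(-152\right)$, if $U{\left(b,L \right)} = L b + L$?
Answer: $-218880$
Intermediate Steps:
$U{\left(b,L \right)} = L + L b$
$60 U{\left(5,4 \right)} \left(-152\right) = 60 \cdot 4 \left(1 + 5\right) \left(-152\right) = 60 \cdot 4 \cdot 6 \left(-152\right) = 60 \cdot 24 \left(-152\right) = 1440 \left(-152\right) = -218880$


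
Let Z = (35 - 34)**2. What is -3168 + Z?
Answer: -3167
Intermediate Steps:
Z = 1 (Z = 1**2 = 1)
-3168 + Z = -3168 + 1 = -3167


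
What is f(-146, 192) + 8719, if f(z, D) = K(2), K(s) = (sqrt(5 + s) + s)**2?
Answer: 8730 + 4*sqrt(7) ≈ 8740.6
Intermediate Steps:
K(s) = (s + sqrt(5 + s))**2
f(z, D) = (2 + sqrt(7))**2 (f(z, D) = (2 + sqrt(5 + 2))**2 = (2 + sqrt(7))**2)
f(-146, 192) + 8719 = (2 + sqrt(7))**2 + 8719 = 8719 + (2 + sqrt(7))**2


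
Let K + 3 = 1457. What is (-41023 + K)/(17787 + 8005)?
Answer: -39569/25792 ≈ -1.5342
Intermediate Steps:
K = 1454 (K = -3 + 1457 = 1454)
(-41023 + K)/(17787 + 8005) = (-41023 + 1454)/(17787 + 8005) = -39569/25792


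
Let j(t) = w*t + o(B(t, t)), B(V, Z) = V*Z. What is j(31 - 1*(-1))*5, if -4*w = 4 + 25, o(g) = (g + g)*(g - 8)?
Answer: 10402680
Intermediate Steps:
o(g) = 2*g*(-8 + g) (o(g) = (2*g)*(-8 + g) = 2*g*(-8 + g))
w = -29/4 (w = -(4 + 25)/4 = -1/4*29 = -29/4 ≈ -7.2500)
j(t) = -29*t/4 + 2*t**2*(-8 + t**2) (j(t) = -29*t/4 + 2*(t*t)*(-8 + t*t) = -29*t/4 + 2*t**2*(-8 + t**2))
j(31 - 1*(-1))*5 = ((31 - 1*(-1))*(-29 + 8*(31 - 1*(-1))*(-8 + (31 - 1*(-1))**2))/4)*5 = ((31 + 1)*(-29 + 8*(31 + 1)*(-8 + (31 + 1)**2))/4)*5 = ((1/4)*32*(-29 + 8*32*(-8 + 32**2)))*5 = ((1/4)*32*(-29 + 8*32*(-8 + 1024)))*5 = ((1/4)*32*(-29 + 8*32*1016))*5 = ((1/4)*32*(-29 + 260096))*5 = ((1/4)*32*260067)*5 = 2080536*5 = 10402680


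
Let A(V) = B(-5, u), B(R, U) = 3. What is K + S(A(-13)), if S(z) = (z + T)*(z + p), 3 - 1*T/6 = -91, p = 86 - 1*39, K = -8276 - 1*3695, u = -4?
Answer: 16379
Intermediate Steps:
K = -11971 (K = -8276 - 3695 = -11971)
A(V) = 3
p = 47 (p = 86 - 39 = 47)
T = 564 (T = 18 - 6*(-91) = 18 + 546 = 564)
S(z) = (47 + z)*(564 + z) (S(z) = (z + 564)*(z + 47) = (564 + z)*(47 + z) = (47 + z)*(564 + z))
K + S(A(-13)) = -11971 + (26508 + 3² + 611*3) = -11971 + (26508 + 9 + 1833) = -11971 + 28350 = 16379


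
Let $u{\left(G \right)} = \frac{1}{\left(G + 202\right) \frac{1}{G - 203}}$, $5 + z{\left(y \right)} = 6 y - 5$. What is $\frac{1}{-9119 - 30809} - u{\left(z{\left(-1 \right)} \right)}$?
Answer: $\frac{47011}{39928} \approx 1.1774$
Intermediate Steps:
$z{\left(y \right)} = -10 + 6 y$ ($z{\left(y \right)} = -5 + \left(6 y - 5\right) = -5 + \left(-5 + 6 y\right) = -10 + 6 y$)
$u{\left(G \right)} = \frac{-203 + G}{202 + G}$ ($u{\left(G \right)} = \frac{1}{\left(202 + G\right) \frac{1}{-203 + G}} = \frac{1}{\frac{1}{-203 + G} \left(202 + G\right)} = \frac{-203 + G}{202 + G}$)
$\frac{1}{-9119 - 30809} - u{\left(z{\left(-1 \right)} \right)} = \frac{1}{-9119 - 30809} - \frac{-203 + \left(-10 + 6 \left(-1\right)\right)}{202 + \left(-10 + 6 \left(-1\right)\right)} = \frac{1}{-39928} - \frac{-203 - 16}{202 - 16} = - \frac{1}{39928} - \frac{-203 - 16}{202 - 16} = - \frac{1}{39928} - \frac{1}{186} \left(-219\right) = - \frac{1}{39928} - - \frac{73}{62} = - \frac{1}{39928} + \frac{73}{62} = \frac{47011}{39928}$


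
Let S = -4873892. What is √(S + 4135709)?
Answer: I*√738183 ≈ 859.18*I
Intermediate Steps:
√(S + 4135709) = √(-4873892 + 4135709) = √(-738183) = I*√738183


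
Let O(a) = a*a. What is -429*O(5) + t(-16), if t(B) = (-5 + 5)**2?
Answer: -10725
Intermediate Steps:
O(a) = a**2
t(B) = 0 (t(B) = 0**2 = 0)
-429*O(5) + t(-16) = -429*5**2 + 0 = -429*25 + 0 = -10725 + 0 = -10725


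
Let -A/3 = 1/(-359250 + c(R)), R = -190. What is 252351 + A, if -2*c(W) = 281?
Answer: 181385104137/718781 ≈ 2.5235e+5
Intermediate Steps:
c(W) = -281/2 (c(W) = -½*281 = -281/2)
A = 6/718781 (A = -3/(-359250 - 281/2) = -3/(-718781/2) = -3*(-2/718781) = 6/718781 ≈ 8.3475e-6)
252351 + A = 252351 + 6/718781 = 181385104137/718781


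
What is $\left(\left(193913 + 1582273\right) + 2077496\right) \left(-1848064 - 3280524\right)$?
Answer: $-19763947261016$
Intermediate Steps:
$\left(\left(193913 + 1582273\right) + 2077496\right) \left(-1848064 - 3280524\right) = \left(1776186 + 2077496\right) \left(-5128588\right) = 3853682 \left(-5128588\right) = -19763947261016$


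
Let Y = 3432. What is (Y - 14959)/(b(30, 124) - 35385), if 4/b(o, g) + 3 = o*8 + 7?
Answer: 703147/2158484 ≈ 0.32576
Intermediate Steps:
b(o, g) = 4/(4 + 8*o) (b(o, g) = 4/(-3 + (o*8 + 7)) = 4/(-3 + (8*o + 7)) = 4/(-3 + (7 + 8*o)) = 4/(4 + 8*o))
(Y - 14959)/(b(30, 124) - 35385) = (3432 - 14959)/(1/(1 + 2*30) - 35385) = -11527/(1/(1 + 60) - 35385) = -11527/(1/61 - 35385) = -11527/(-2158484/61) = -11527*(-61/2158484) = 703147/2158484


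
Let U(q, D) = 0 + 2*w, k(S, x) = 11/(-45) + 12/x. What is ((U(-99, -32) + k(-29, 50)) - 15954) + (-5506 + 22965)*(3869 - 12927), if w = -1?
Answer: -35585905051/225 ≈ -1.5816e+8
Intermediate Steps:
k(S, x) = -11/45 + 12/x (k(S, x) = 11*(-1/45) + 12/x = -11/45 + 12/x)
U(q, D) = -2 (U(q, D) = 0 + 2*(-1) = 0 - 2 = -2)
((U(-99, -32) + k(-29, 50)) - 15954) + (-5506 + 22965)*(3869 - 12927) = ((-2 + (-11/45 + 12/50)) - 15954) + (-5506 + 22965)*(3869 - 12927) = ((-2 + (-11/45 + 12*(1/50))) - 15954) + 17459*(-9058) = ((-2 + (-11/45 + 6/25)) - 15954) - 158143622 = ((-2 - 1/225) - 15954) - 158143622 = (-451/225 - 15954) - 158143622 = -3590101/225 - 158143622 = -35585905051/225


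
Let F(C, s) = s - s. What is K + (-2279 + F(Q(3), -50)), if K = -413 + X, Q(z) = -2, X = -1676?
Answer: -4368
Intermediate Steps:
F(C, s) = 0
K = -2089 (K = -413 - 1676 = -2089)
K + (-2279 + F(Q(3), -50)) = -2089 + (-2279 + 0) = -2089 - 2279 = -4368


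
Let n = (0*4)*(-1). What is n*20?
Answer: 0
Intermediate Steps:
n = 0 (n = 0*(-1) = 0)
n*20 = 0*20 = 0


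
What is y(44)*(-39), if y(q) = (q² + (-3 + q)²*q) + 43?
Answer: -2961777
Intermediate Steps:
y(q) = 43 + q² + q*(-3 + q)² (y(q) = (q² + q*(-3 + q)²) + 43 = 43 + q² + q*(-3 + q)²)
y(44)*(-39) = (43 + 44² + 44*(-3 + 44)²)*(-39) = (43 + 1936 + 44*41²)*(-39) = (43 + 1936 + 44*1681)*(-39) = (43 + 1936 + 73964)*(-39) = 75943*(-39) = -2961777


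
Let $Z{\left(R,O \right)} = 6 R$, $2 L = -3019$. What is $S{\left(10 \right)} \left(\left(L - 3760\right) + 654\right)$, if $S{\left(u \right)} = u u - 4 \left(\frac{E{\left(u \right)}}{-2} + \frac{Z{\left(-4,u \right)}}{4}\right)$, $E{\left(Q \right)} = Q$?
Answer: $-664632$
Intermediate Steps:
$L = - \frac{3019}{2}$ ($L = \frac{1}{2} \left(-3019\right) = - \frac{3019}{2} \approx -1509.5$)
$S{\left(u \right)} = 24 + u^{2} + 2 u$ ($S{\left(u \right)} = u u - 4 \left(\frac{u}{-2} + \frac{6 \left(-4\right)}{4}\right) = u^{2} - 4 \left(u \left(- \frac{1}{2}\right) - 6\right) = u^{2} - 4 \left(- \frac{u}{2} - 6\right) = u^{2} - 4 \left(-6 - \frac{u}{2}\right) = u^{2} + \left(24 + 2 u\right) = 24 + u^{2} + 2 u$)
$S{\left(10 \right)} \left(\left(L - 3760\right) + 654\right) = \left(24 + 10^{2} + 2 \cdot 10\right) \left(\left(- \frac{3019}{2} - 3760\right) + 654\right) = \left(24 + 100 + 20\right) \left(- \frac{10539}{2} + 654\right) = 144 \left(- \frac{9231}{2}\right) = -664632$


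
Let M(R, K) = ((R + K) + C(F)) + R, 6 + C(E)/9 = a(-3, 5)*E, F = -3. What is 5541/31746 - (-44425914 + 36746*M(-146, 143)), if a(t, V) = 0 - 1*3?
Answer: 517554256779/10582 ≈ 4.8909e+7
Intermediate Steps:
a(t, V) = -3 (a(t, V) = 0 - 3 = -3)
C(E) = -54 - 27*E (C(E) = -54 + 9*(-3*E) = -54 - 27*E)
M(R, K) = 27 + K + 2*R (M(R, K) = ((R + K) + (-54 - 27*(-3))) + R = ((K + R) + (-54 + 81)) + R = ((K + R) + 27) + R = (27 + K + R) + R = 27 + K + 2*R)
5541/31746 - (-44425914 + 36746*M(-146, 143)) = 5541/31746 - 36746/(1/((27 + 143 + 2*(-146)) - 1*1209)) = 5541*(1/31746) - 36746/(1/((27 + 143 - 292) - 1209)) = 1847/10582 - 36746/(1/(-122 - 1209)) = 1847/10582 - 36746/(1/(-1331)) = 1847/10582 - 36746/(-1/1331) = 1847/10582 - 36746*(-1331) = 1847/10582 + 48908926 = 517554256779/10582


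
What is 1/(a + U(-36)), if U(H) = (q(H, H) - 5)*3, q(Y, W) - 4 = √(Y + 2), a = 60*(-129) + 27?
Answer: -1286/9922827 - I*√34/19845654 ≈ -0.0001296 - 2.9381e-7*I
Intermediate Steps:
a = -7713 (a = -7740 + 27 = -7713)
q(Y, W) = 4 + √(2 + Y) (q(Y, W) = 4 + √(Y + 2) = 4 + √(2 + Y))
U(H) = -3 + 3*√(2 + H) (U(H) = ((4 + √(2 + H)) - 5)*3 = (-1 + √(2 + H))*3 = -3 + 3*√(2 + H))
1/(a + U(-36)) = 1/(-7713 + (-3 + 3*√(2 - 36))) = 1/(-7713 + (-3 + 3*√(-34))) = 1/(-7713 + (-3 + 3*(I*√34))) = 1/(-7713 + (-3 + 3*I*√34)) = 1/(-7716 + 3*I*√34)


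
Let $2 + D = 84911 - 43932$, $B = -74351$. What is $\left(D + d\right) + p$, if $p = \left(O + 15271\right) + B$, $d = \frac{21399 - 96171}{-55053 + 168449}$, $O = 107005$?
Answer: $\frac{2520264105}{28349} \approx 88901.0$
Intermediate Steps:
$d = - \frac{18693}{28349}$ ($d = - \frac{74772}{113396} = \left(-74772\right) \frac{1}{113396} = - \frac{18693}{28349} \approx -0.65939$)
$D = 40977$ ($D = -2 + \left(84911 - 43932\right) = -2 + 40979 = 40977$)
$p = 47925$ ($p = \left(107005 + 15271\right) - 74351 = 122276 - 74351 = 47925$)
$\left(D + d\right) + p = \left(40977 - \frac{18693}{28349}\right) + 47925 = \frac{1161638280}{28349} + 47925 = \frac{2520264105}{28349}$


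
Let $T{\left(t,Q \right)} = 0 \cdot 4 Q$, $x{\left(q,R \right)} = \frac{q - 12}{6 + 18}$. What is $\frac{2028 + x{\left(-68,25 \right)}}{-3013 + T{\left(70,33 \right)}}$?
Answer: $- \frac{6074}{9039} \approx -0.67198$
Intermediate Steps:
$x{\left(q,R \right)} = - \frac{1}{2} + \frac{q}{24}$ ($x{\left(q,R \right)} = \frac{-12 + q}{24} = \left(-12 + q\right) \frac{1}{24} = - \frac{1}{2} + \frac{q}{24}$)
$T{\left(t,Q \right)} = 0$ ($T{\left(t,Q \right)} = 0 Q = 0$)
$\frac{2028 + x{\left(-68,25 \right)}}{-3013 + T{\left(70,33 \right)}} = \frac{2028 + \left(- \frac{1}{2} + \frac{1}{24} \left(-68\right)\right)}{-3013 + 0} = \frac{2028 - \frac{10}{3}}{-3013} = \left(2028 - \frac{10}{3}\right) \left(- \frac{1}{3013}\right) = \frac{6074}{3} \left(- \frac{1}{3013}\right) = - \frac{6074}{9039}$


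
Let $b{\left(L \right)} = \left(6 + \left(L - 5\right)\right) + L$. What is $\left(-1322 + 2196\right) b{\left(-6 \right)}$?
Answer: $-9614$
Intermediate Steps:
$b{\left(L \right)} = 1 + 2 L$ ($b{\left(L \right)} = \left(6 + \left(-5 + L\right)\right) + L = \left(1 + L\right) + L = 1 + 2 L$)
$\left(-1322 + 2196\right) b{\left(-6 \right)} = \left(-1322 + 2196\right) \left(1 + 2 \left(-6\right)\right) = 874 \left(1 - 12\right) = 874 \left(-11\right) = -9614$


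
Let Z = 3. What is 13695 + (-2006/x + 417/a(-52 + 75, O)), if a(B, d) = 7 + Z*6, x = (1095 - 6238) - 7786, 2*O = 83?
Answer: 4432007918/323225 ≈ 13712.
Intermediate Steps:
O = 83/2 (O = (1/2)*83 = 83/2 ≈ 41.500)
x = -12929 (x = -5143 - 7786 = -12929)
a(B, d) = 25 (a(B, d) = 7 + 3*6 = 7 + 18 = 25)
13695 + (-2006/x + 417/a(-52 + 75, O)) = 13695 + (-2006/(-12929) + 417/25) = 13695 + (-2006*(-1/12929) + 417*(1/25)) = 13695 + (2006/12929 + 417/25) = 13695 + 5441543/323225 = 4432007918/323225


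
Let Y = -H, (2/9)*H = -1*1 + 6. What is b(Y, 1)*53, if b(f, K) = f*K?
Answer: -2385/2 ≈ -1192.5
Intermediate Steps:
H = 45/2 (H = 9*(-1*1 + 6)/2 = 9*(-1 + 6)/2 = (9/2)*5 = 45/2 ≈ 22.500)
Y = -45/2 (Y = -1*45/2 = -45/2 ≈ -22.500)
b(f, K) = K*f
b(Y, 1)*53 = (1*(-45/2))*53 = -45/2*53 = -2385/2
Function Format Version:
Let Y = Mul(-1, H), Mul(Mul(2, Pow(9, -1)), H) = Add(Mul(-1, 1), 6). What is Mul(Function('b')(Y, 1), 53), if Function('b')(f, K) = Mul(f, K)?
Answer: Rational(-2385, 2) ≈ -1192.5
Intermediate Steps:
H = Rational(45, 2) (H = Mul(Rational(9, 2), Add(Mul(-1, 1), 6)) = Mul(Rational(9, 2), Add(-1, 6)) = Mul(Rational(9, 2), 5) = Rational(45, 2) ≈ 22.500)
Y = Rational(-45, 2) (Y = Mul(-1, Rational(45, 2)) = Rational(-45, 2) ≈ -22.500)
Function('b')(f, K) = Mul(K, f)
Mul(Function('b')(Y, 1), 53) = Mul(Mul(1, Rational(-45, 2)), 53) = Mul(Rational(-45, 2), 53) = Rational(-2385, 2)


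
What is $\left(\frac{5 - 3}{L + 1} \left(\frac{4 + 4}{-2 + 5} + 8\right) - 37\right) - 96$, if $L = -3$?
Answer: $- \frac{431}{3} \approx -143.67$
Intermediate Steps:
$\left(\frac{5 - 3}{L + 1} \left(\frac{4 + 4}{-2 + 5} + 8\right) - 37\right) - 96 = \left(\frac{5 - 3}{-3 + 1} \left(\frac{4 + 4}{-2 + 5} + 8\right) - 37\right) - 96 = \left(\frac{2}{-2} \left(\frac{8}{3} + 8\right) - 37\right) - 96 = \left(2 \left(- \frac{1}{2}\right) \left(8 \cdot \frac{1}{3} + 8\right) - 37\right) - 96 = \left(- (\frac{8}{3} + 8) - 37\right) - 96 = \left(\left(-1\right) \frac{32}{3} - 37\right) - 96 = \left(- \frac{32}{3} - 37\right) - 96 = - \frac{143}{3} - 96 = - \frac{431}{3}$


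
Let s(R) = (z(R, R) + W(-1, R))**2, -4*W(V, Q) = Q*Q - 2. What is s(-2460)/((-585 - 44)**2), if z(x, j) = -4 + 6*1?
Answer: 9155435382025/1582564 ≈ 5.7852e+6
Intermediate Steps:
W(V, Q) = 1/2 - Q**2/4 (W(V, Q) = -(Q*Q - 2)/4 = -(Q**2 - 2)/4 = -(-2 + Q**2)/4 = 1/2 - Q**2/4)
z(x, j) = 2 (z(x, j) = -4 + 6 = 2)
s(R) = (5/2 - R**2/4)**2 (s(R) = (2 + (1/2 - R**2/4))**2 = (5/2 - R**2/4)**2)
s(-2460)/((-585 - 44)**2) = ((-10 + (-2460)**2)**2/16)/((-585 - 44)**2) = ((-10 + 6051600)**2/16)/((-629)**2) = ((1/16)*6051590**2)/395641 = ((1/16)*36621741528100)*(1/395641) = (9155435382025/4)*(1/395641) = 9155435382025/1582564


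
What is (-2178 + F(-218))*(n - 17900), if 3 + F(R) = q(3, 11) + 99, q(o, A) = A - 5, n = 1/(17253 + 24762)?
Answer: 520431401308/14005 ≈ 3.7160e+7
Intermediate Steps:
n = 1/42015 ≈ 2.3801e-5
q(o, A) = -5 + A
F(R) = 102 (F(R) = -3 + ((-5 + 11) + 99) = -3 + (6 + 99) = -3 + 105 = 102)
(-2178 + F(-218))*(n - 17900) = (-2178 + 102)*(1/42015 - 17900) = -2076*(-752068499/42015) = 520431401308/14005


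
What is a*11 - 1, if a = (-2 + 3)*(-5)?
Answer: -56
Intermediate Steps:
a = -5 (a = 1*(-5) = -5)
a*11 - 1 = -5*11 - 1 = -55 - 1 = -56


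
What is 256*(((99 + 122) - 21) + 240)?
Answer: 112640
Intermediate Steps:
256*(((99 + 122) - 21) + 240) = 256*((221 - 21) + 240) = 256*(200 + 240) = 256*440 = 112640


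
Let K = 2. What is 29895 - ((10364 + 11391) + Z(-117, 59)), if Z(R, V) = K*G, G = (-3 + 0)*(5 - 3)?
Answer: 8152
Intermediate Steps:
G = -6 (G = -3*2 = -6)
Z(R, V) = -12 (Z(R, V) = 2*(-6) = -12)
29895 - ((10364 + 11391) + Z(-117, 59)) = 29895 - ((10364 + 11391) - 12) = 29895 - (21755 - 12) = 29895 - 1*21743 = 29895 - 21743 = 8152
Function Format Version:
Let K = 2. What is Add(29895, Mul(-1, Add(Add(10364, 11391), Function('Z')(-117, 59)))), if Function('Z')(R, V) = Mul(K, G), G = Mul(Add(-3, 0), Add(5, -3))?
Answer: 8152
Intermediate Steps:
G = -6 (G = Mul(-3, 2) = -6)
Function('Z')(R, V) = -12 (Function('Z')(R, V) = Mul(2, -6) = -12)
Add(29895, Mul(-1, Add(Add(10364, 11391), Function('Z')(-117, 59)))) = Add(29895, Mul(-1, Add(Add(10364, 11391), -12))) = Add(29895, Mul(-1, Add(21755, -12))) = Add(29895, Mul(-1, 21743)) = Add(29895, -21743) = 8152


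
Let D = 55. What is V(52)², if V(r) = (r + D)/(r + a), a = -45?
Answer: 11449/49 ≈ 233.65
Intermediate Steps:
V(r) = (55 + r)/(-45 + r) (V(r) = (r + 55)/(r - 45) = (55 + r)/(-45 + r))
V(52)² = ((55 + 52)/(-45 + 52))² = (107/7)² = 11449/49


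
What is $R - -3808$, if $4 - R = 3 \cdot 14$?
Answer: $3770$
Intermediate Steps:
$R = -38$ ($R = 4 - 3 \cdot 14 = 4 - 42 = -38$)
$R - -3808 = -38 - -3808 = -38 + 3808 = 3770$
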